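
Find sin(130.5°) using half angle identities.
sin(130.5°) = √((1 - cos 261°)/2) = 0.7604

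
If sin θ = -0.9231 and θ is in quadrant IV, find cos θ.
cos θ = 0.3846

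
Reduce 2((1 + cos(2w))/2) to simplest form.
2((1 + cos(2w))/2) = 2(cos²w) (using Power reduction)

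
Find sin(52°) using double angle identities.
sin(52°) = 2 sin 26° cos 26° = 0.788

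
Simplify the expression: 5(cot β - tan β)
5(cot β - tan β) = 5(2 cot(2β)) (using Double angle)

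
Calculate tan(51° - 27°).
tan(51° - 27°) = (tan 51° - tan 27°)/(1 + tan 51° tan 27°) = 0.4452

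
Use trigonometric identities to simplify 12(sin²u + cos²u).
12(sin²u + cos²u) = 12 (using Pythagorean identity)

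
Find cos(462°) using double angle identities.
cos(462°) = cos²231° - sin²231° = -0.2079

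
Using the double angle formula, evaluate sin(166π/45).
sin(166π/45) = 2 sin 83π/45 cos 83π/45 = -0.829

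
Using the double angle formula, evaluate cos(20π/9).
cos(20π/9) = cos²10π/9 - sin²10π/9 = 0.766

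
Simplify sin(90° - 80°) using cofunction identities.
sin(90° - 80°) = cos(80°)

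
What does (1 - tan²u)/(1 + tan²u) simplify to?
(1 - tan²u)/(1 + tan²u) = cos(2u) (using Double angle)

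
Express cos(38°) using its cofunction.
cos(38°) = sin(90° - 38°) = sin(52°)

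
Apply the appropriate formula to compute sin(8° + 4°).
sin(8° + 4°) = sin 8° cos 4° + cos 8° sin 4° = 0.2079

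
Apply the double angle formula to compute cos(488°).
cos(488°) = cos²244° - sin²244° = -0.6157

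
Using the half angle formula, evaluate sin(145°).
sin(145°) = √((1 - cos 290°)/2) = 0.5736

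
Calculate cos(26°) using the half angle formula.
cos(26°) = √((1 + cos 52°)/2) = 0.8988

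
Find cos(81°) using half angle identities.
cos(81°) = √((1 + cos 162°)/2) = 0.1564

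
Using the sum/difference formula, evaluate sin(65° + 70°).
sin(65° + 70°) = sin 65° cos 70° + cos 65° sin 70° = √2/2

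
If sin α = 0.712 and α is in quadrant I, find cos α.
cos α = 0.7022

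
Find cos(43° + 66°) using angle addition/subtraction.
cos(43° + 66°) = cos 43° cos 66° - sin 43° sin 66° = -0.3256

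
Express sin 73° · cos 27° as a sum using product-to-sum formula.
sin 73° cos 27° = (1/2)[sin(73°+27°) + sin(73°-27°)]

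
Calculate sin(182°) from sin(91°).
sin(182°) = 2 sin 91° cos 91° = -0.0349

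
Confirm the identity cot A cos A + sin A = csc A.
LHS = cos²A/sin A + sin A = (cos²A + sin²A)/sin A = 1/sin A = csc A = RHS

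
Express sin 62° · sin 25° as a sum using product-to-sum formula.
sin 62° sin 25° = (1/2)[cos(62°-25°) - cos(62°+25°)]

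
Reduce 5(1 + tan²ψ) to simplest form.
5(1 + tan²ψ) = 5(sec²ψ) (using Pythagorean identity)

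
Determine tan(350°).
tan(350°) = -0.1763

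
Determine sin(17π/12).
sin(17π/12) = -(√6+√2)/4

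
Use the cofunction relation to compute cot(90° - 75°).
cot(90° - 75°) = tan(75°) = 2+√3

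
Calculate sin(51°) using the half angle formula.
sin(51°) = √((1 - cos 102°)/2) = 0.7771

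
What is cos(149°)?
cos(149°) = -0.8572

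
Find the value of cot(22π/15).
cot(22π/15) = 0.1051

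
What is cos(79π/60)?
cos(79π/60) = -0.5446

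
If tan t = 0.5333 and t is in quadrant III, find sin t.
sin t = -0.4706 (using tan²t + 1 = sec²t)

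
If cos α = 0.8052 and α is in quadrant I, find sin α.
sin α = 0.593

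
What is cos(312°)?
cos(312°) = 0.6691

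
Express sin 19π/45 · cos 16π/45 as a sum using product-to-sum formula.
sin 19π/45 cos 16π/45 = (1/2)[sin(19π/45+16π/45) + sin(19π/45-16π/45)]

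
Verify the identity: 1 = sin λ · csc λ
RHS = sin λ · (1/sin λ) = 1 = LHS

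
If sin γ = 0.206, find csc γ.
csc γ = 1/sin γ = 4.854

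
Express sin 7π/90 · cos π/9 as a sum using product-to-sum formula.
sin 7π/90 cos π/9 = (1/2)[sin(7π/90+π/9) + sin(7π/90-π/9)]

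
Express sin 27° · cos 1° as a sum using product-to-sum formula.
sin 27° cos 1° = (1/2)[sin(27°+1°) + sin(27°-1°)]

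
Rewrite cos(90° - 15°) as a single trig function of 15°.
cos(90° - 15°) = sin(15°)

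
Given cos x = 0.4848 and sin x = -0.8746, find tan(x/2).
tan(x/2) = sin x / (1 + cos x) = -0.589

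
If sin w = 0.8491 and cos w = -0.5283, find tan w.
tan w = sin w / cos w = -1.607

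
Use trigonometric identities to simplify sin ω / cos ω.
sin ω / cos ω = tan ω (using Quotient identity)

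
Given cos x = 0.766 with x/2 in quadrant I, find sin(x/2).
sin(x/2) = ±√((1 - cos x)/2); positive since x/2 ∈ QI, so sin(x/2) = 0.3421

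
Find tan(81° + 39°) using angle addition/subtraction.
tan(81° + 39°) = (tan 81° + tan 39°)/(1 - tan 81° tan 39°) = -√3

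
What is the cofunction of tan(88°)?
tan(88°) = cot(90° - 88°) = cot(2°)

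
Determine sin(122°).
sin(122°) = 0.848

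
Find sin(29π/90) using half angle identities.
sin(29π/90) = √((1 - cos 29π/45)/2) = 0.848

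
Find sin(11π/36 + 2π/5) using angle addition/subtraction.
sin(11π/36 + 2π/5) = sin 11π/36 cos 2π/5 + cos 11π/36 sin 2π/5 = 0.7986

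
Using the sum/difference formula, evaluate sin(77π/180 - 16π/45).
sin(77π/180 - 16π/45) = sin 77π/180 cos 16π/45 - cos 77π/180 sin 16π/45 = 0.225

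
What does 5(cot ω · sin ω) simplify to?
5(cot ω · sin ω) = 5(cos ω) (using Quotient identity)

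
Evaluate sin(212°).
sin(212°) = -0.5299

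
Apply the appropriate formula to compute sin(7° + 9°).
sin(7° + 9°) = sin 7° cos 9° + cos 7° sin 9° = 0.2756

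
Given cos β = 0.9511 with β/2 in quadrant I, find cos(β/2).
cos(β/2) = ±√((1 + cos β)/2); positive since β/2 ∈ QI, so cos(β/2) = 0.9877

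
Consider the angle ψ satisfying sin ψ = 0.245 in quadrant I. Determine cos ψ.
cos ψ = √(1 - sin²ψ) = 0.9695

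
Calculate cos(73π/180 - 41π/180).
cos(73π/180 - 41π/180) = cos 73π/180 cos 41π/180 + sin 73π/180 sin 41π/180 = 0.848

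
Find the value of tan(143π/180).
tan(143π/180) = -0.7536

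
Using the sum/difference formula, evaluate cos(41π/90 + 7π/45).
cos(41π/90 + 7π/45) = cos 41π/90 cos 7π/45 - sin 41π/90 sin 7π/45 = -0.342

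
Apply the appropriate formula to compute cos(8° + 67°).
cos(8° + 67°) = cos 8° cos 67° - sin 8° sin 67° = (√6-√2)/4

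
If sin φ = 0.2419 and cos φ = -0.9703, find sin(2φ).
sin(2φ) = 2 sin φ cos φ = -0.4694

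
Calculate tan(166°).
tan(166°) = -0.2493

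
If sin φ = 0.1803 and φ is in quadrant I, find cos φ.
cos φ = 0.9836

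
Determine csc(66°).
csc(66°) = 1.095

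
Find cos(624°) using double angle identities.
cos(624°) = cos²312° - sin²312° = -0.1045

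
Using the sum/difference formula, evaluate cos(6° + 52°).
cos(6° + 52°) = cos 6° cos 52° - sin 6° sin 52° = 0.5299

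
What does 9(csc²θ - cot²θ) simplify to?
9(csc²θ - cot²θ) = 9 (using Pythagorean identity)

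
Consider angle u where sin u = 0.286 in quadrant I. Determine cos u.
cos u = √(1 - sin²u) = 0.9582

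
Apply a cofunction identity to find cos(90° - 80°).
cos(90° - 80°) = sin(80°) = 0.9848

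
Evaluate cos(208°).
cos(208°) = -0.8829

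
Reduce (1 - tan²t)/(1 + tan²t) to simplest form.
(1 - tan²t)/(1 + tan²t) = cos(2t) (using Double angle)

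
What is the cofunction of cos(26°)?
cos(26°) = sin(90° - 26°) = sin(64°)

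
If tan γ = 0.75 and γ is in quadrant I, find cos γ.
cos γ = 0.8 (using tan²γ + 1 = sec²γ)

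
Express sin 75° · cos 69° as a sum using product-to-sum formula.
sin 75° cos 69° = (1/2)[sin(75°+69°) + sin(75°-69°)]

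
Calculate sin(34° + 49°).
sin(34° + 49°) = sin 34° cos 49° + cos 34° sin 49° = 0.9925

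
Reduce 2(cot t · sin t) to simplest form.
2(cot t · sin t) = 2(cos t) (using Quotient identity)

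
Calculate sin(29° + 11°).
sin(29° + 11°) = sin 29° cos 11° + cos 29° sin 11° = 0.6428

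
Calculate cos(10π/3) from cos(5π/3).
cos(10π/3) = cos²5π/3 - sin²5π/3 = -1/2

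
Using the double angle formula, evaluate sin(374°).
sin(374°) = 2 sin 187° cos 187° = 0.2419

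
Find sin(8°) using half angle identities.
sin(8°) = √((1 - cos 16°)/2) = 0.1392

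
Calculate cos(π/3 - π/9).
cos(π/3 - π/9) = cos π/3 cos π/9 + sin π/3 sin π/9 = 0.766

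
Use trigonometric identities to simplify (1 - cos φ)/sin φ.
(1 - cos φ)/sin φ = tan(φ/2) (using Half angle)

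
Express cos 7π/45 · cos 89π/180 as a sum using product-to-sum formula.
cos 7π/45 cos 89π/180 = (1/2)[cos(7π/45-89π/180) + cos(7π/45+89π/180)]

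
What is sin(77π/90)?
sin(77π/90) = 0.4384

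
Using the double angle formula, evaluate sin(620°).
sin(620°) = 2 sin 310° cos 310° = -0.9848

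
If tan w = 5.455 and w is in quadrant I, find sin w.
sin w = 0.9836 (using tan²w + 1 = sec²w)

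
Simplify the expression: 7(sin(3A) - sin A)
7(sin(3A) - sin A) = 7(2 cos(2A) sin A) (using Sum-to-product)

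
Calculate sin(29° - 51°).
sin(29° - 51°) = sin 29° cos 51° - cos 29° sin 51° = -0.3746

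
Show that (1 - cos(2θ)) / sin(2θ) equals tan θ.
LHS = 2sin²θ / (2 sin θ cos θ) = sin θ/cos θ = tan θ = RHS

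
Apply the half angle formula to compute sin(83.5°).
sin(83.5°) = √((1 - cos 167°)/2) = 0.9936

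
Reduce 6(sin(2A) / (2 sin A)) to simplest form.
6(sin(2A) / (2 sin A)) = 6(cos A) (using Double angle)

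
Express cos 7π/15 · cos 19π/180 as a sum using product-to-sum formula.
cos 7π/15 cos 19π/180 = (1/2)[cos(7π/15-19π/180) + cos(7π/15+19π/180)]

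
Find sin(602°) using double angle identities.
sin(602°) = 2 sin 301° cos 301° = -0.8829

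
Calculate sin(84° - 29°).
sin(84° - 29°) = sin 84° cos 29° - cos 84° sin 29° = 0.8192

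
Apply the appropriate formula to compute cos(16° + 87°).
cos(16° + 87°) = cos 16° cos 87° - sin 16° sin 87° = -0.225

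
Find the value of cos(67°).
cos(67°) = 0.3907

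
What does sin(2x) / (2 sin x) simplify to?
sin(2x) / (2 sin x) = cos x (using Double angle)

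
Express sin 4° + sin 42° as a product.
sin 4° + sin 42° = 2 sin(23°) cos(-19°)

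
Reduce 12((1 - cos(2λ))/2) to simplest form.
12((1 - cos(2λ))/2) = 12(sin²λ) (using Power reduction)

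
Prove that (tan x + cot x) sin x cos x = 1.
LHS = (sin x/cos x + cos x/sin x) sin x cos x = ((sin²x + cos²x)/(sin x cos x)) · sin x cos x = sin²x + cos²x = 1 = RHS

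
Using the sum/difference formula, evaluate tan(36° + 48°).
tan(36° + 48°) = (tan 36° + tan 48°)/(1 - tan 36° tan 48°) = 9.514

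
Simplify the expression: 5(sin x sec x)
5(sin x sec x) = 5(tan x) (using Reciprocal + quotient)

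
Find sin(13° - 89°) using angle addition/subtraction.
sin(13° - 89°) = sin 13° cos 89° - cos 13° sin 89° = -0.9703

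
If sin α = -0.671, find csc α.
csc α = 1/sin α = -1.49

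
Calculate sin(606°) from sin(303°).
sin(606°) = 2 sin 303° cos 303° = -0.9135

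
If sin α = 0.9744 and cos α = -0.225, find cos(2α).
cos(2α) = cos²α - sin²α = -0.8988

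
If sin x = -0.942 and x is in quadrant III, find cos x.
cos x = -0.3356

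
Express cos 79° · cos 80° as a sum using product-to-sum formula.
cos 79° cos 80° = (1/2)[cos(79°-80°) + cos(79°+80°)]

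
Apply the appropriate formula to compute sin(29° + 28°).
sin(29° + 28°) = sin 29° cos 28° + cos 29° sin 28° = 0.8387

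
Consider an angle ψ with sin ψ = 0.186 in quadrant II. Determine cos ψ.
cos ψ = ±√(1 - sin²ψ) = -0.9825 (negative in QII)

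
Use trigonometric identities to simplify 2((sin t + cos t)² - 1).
2((sin t + cos t)² - 1) = 2(sin(2t)) (using Pythagorean + double angle)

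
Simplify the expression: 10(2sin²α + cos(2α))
10(2sin²α + cos(2α)) = 10 (using Double angle)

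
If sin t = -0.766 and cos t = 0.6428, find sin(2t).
sin(2t) = 2 sin t cos t = -0.9848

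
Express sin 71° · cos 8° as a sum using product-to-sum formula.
sin 71° cos 8° = (1/2)[sin(71°+8°) + sin(71°-8°)]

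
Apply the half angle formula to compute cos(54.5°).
cos(54.5°) = √((1 + cos 109°)/2) = 0.5807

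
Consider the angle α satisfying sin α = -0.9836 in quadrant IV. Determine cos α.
cos α = √(1 - sin²α) = 0.1804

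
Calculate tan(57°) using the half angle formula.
tan(57°) = sin 114° / (1 + cos 114°) = 1.54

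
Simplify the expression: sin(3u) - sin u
sin(3u) - sin u = 2 cos(2u) sin u (using Sum-to-product)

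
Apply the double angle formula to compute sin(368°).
sin(368°) = 2 sin 184° cos 184° = 0.1392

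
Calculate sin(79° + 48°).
sin(79° + 48°) = sin 79° cos 48° + cos 79° sin 48° = 0.7986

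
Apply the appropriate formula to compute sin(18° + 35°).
sin(18° + 35°) = sin 18° cos 35° + cos 18° sin 35° = 0.7986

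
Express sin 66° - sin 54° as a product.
sin 66° - sin 54° = 2 cos(60°) sin(6°)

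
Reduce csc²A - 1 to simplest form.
csc²A - 1 = cot²A (using Pythagorean identity)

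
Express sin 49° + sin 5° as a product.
sin 49° + sin 5° = 2 sin(27°) cos(22°)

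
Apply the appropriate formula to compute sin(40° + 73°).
sin(40° + 73°) = sin 40° cos 73° + cos 40° sin 73° = 0.9205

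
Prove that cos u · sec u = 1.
LHS = cos u · (1/cos u) = 1 = RHS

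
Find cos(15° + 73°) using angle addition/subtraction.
cos(15° + 73°) = cos 15° cos 73° - sin 15° sin 73° = 0.0349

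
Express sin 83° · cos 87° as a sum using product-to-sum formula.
sin 83° cos 87° = (1/2)[sin(83°+87°) + sin(83°-87°)]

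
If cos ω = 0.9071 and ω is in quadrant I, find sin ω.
sin ω = 0.4209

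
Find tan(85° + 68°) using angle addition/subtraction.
tan(85° + 68°) = (tan 85° + tan 68°)/(1 - tan 85° tan 68°) = -0.5095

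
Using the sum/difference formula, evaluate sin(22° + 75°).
sin(22° + 75°) = sin 22° cos 75° + cos 22° sin 75° = 0.9925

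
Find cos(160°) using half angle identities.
cos(160°) = -√((1 + cos 320°)/2) = -0.9397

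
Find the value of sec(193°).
sec(193°) = -1.026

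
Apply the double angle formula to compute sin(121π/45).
sin(121π/45) = 2 sin 121π/90 cos 121π/90 = 0.829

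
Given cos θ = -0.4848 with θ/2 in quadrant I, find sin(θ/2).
sin(θ/2) = ±√((1 - cos θ)/2); positive since θ/2 ∈ QI, so sin(θ/2) = 0.8616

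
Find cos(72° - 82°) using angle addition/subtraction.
cos(72° - 82°) = cos 72° cos 82° + sin 72° sin 82° = 0.9848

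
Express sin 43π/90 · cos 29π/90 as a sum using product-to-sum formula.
sin 43π/90 cos 29π/90 = (1/2)[sin(43π/90+29π/90) + sin(43π/90-29π/90)]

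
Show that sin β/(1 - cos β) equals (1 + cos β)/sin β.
LHS = sin β(1 + cos β) / ((1 - cos β)(1 + cos β)) = sin β(1 + cos β) / (1 - cos²β) = sin β(1 + cos β) / sin²β = (1 + cos β)/sin β = RHS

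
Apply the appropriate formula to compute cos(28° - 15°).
cos(28° - 15°) = cos 28° cos 15° + sin 28° sin 15° = 0.9744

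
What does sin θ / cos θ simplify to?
sin θ / cos θ = tan θ (using Quotient identity)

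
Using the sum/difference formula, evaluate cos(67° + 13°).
cos(67° + 13°) = cos 67° cos 13° - sin 67° sin 13° = 0.1736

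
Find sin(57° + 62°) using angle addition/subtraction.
sin(57° + 62°) = sin 57° cos 62° + cos 57° sin 62° = 0.8746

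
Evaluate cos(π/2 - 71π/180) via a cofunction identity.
cos(π/2 - 71π/180) = sin(71π/180) = 0.9455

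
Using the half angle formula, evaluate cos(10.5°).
cos(10.5°) = √((1 + cos 21°)/2) = 0.9833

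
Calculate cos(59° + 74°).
cos(59° + 74°) = cos 59° cos 74° - sin 59° sin 74° = -0.682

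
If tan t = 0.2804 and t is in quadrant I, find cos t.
cos t = 0.9629 (using tan²t + 1 = sec²t)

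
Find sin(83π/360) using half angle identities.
sin(83π/360) = √((1 - cos 83π/180)/2) = 0.6626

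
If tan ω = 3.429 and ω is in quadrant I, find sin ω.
sin ω = 0.96 (using tan²ω + 1 = sec²ω)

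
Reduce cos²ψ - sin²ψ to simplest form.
cos²ψ - sin²ψ = cos(2ψ) (using Double angle)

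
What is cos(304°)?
cos(304°) = 0.5592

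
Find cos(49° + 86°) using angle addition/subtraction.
cos(49° + 86°) = cos 49° cos 86° - sin 49° sin 86° = -√2/2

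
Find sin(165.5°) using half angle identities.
sin(165.5°) = √((1 - cos 331°)/2) = 0.2504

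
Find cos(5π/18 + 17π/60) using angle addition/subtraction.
cos(5π/18 + 17π/60) = cos 5π/18 cos 17π/60 - sin 5π/18 sin 17π/60 = -0.1908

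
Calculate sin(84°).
sin(84°) = 0.9945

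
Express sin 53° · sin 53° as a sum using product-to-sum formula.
sin 53° sin 53° = (1/2)[cos(53°-53°) - cos(53°+53°)]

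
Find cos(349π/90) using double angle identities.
cos(349π/90) = cos²349π/180 - sin²349π/180 = 0.9272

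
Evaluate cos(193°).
cos(193°) = -0.9744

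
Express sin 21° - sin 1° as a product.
sin 21° - sin 1° = 2 cos(11°) sin(10°)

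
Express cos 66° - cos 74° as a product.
cos 66° - cos 74° = -2 sin(70°) sin(-4°)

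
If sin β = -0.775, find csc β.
csc β = 1/sin β = -1.29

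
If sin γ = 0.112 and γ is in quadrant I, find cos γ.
cos γ = 0.9937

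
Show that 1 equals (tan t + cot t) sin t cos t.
RHS = (sin t/cos t + cos t/sin t) sin t cos t = ((sin²t + cos²t)/(sin t cos t)) · sin t cos t = sin²t + cos²t = 1 = LHS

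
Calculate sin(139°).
sin(139°) = 0.6561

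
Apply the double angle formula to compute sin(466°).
sin(466°) = 2 sin 233° cos 233° = 0.9613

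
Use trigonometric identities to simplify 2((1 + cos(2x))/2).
2((1 + cos(2x))/2) = 2(cos²x) (using Power reduction)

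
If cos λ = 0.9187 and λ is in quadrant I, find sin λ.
sin λ = 0.395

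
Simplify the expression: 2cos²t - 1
2cos²t - 1 = cos(2t) (using Double angle)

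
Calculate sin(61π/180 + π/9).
sin(61π/180 + π/9) = sin 61π/180 cos π/9 + cos 61π/180 sin π/9 = 0.9877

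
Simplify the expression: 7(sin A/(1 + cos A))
7(sin A/(1 + cos A)) = 7(tan(A/2)) (using Half angle)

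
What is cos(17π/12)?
cos(17π/12) = -(√6-√2)/4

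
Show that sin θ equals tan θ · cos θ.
RHS = (sin θ/cos θ) · cos θ = sin θ = LHS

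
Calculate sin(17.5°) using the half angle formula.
sin(17.5°) = √((1 - cos 35°)/2) = 0.3007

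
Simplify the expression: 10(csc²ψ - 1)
10(csc²ψ - 1) = 10(cot²ψ) (using Pythagorean identity)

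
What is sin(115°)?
sin(115°) = 0.9063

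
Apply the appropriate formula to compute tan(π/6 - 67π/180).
tan(π/6 - 67π/180) = (tan π/6 - tan 67π/180)/(1 + tan π/6 tan 67π/180) = -0.7536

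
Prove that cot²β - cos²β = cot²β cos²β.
LHS = cos²β/sin²β - cos²β = cos²β(1/sin²β - 1) = cos²β · (1 - sin²β)/sin²β = cos²β · cos²β/sin²β = cos²β · cot²β = RHS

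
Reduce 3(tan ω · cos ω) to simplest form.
3(tan ω · cos ω) = 3(sin ω) (using Quotient identity)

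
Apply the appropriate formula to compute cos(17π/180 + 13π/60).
cos(17π/180 + 13π/60) = cos 17π/180 cos 13π/60 - sin 17π/180 sin 13π/60 = 0.5592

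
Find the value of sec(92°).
sec(92°) = -28.65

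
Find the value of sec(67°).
sec(67°) = 2.559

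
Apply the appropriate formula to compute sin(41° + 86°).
sin(41° + 86°) = sin 41° cos 86° + cos 41° sin 86° = 0.7986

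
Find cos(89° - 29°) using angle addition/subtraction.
cos(89° - 29°) = cos 89° cos 29° + sin 89° sin 29° = 1/2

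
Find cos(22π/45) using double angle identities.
cos(22π/45) = 2cos²11π/45 - 1 = 0.0349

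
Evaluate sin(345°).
sin(345°) = -(√6-√2)/4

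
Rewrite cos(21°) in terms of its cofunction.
cos(21°) = sin(90° - 21°) = sin(69°)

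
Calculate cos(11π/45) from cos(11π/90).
cos(11π/45) = cos²11π/90 - sin²11π/90 = 0.7193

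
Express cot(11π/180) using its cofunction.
cot(11π/180) = tan(π/2 - 11π/180) = tan(79π/180)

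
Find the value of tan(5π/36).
tan(5π/36) = 0.4663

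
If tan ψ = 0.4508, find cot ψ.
cot ψ = 1/tan ψ = 2.218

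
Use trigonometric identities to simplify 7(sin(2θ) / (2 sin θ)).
7(sin(2θ) / (2 sin θ)) = 7(cos θ) (using Double angle)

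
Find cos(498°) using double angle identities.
cos(498°) = cos²249° - sin²249° = -0.7431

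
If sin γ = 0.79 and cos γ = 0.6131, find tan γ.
tan γ = sin γ / cos γ = 1.289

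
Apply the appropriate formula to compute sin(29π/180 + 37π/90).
sin(29π/180 + 37π/90) = sin 29π/180 cos 37π/90 + cos 29π/180 sin 37π/90 = 0.9744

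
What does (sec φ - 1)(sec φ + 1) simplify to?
(sec φ - 1)(sec φ + 1) = tan²φ (using Diff. of squares)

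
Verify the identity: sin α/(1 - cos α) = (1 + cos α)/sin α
LHS = sin α(1 + cos α) / ((1 - cos α)(1 + cos α)) = sin α(1 + cos α) / (1 - cos²α) = sin α(1 + cos α) / sin²α = (1 + cos α)/sin α = RHS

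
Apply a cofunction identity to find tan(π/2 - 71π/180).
tan(π/2 - 71π/180) = cot(71π/180) = 0.3443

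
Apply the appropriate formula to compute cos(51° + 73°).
cos(51° + 73°) = cos 51° cos 73° - sin 51° sin 73° = -0.5592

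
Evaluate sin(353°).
sin(353°) = -0.1219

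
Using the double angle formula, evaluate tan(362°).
tan(362°) = 2 tan 181° / (1 - tan²181°) = 0.03492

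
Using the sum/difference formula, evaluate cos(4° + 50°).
cos(4° + 50°) = cos 4° cos 50° - sin 4° sin 50° = 0.5878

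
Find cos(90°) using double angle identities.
cos(90°) = 2cos²45° - 1 = 0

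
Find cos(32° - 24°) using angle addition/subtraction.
cos(32° - 24°) = cos 32° cos 24° + sin 32° sin 24° = 0.9903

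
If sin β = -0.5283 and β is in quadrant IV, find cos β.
cos β = 0.8491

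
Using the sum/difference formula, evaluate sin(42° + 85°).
sin(42° + 85°) = sin 42° cos 85° + cos 42° sin 85° = 0.7986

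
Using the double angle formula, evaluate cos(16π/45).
cos(16π/45) = cos²8π/45 - sin²8π/45 = 0.4384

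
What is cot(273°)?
cot(273°) = -0.05241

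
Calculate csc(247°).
csc(247°) = -1.086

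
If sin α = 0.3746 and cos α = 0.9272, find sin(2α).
sin(2α) = 2 sin α cos α = 0.6947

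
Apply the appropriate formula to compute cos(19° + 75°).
cos(19° + 75°) = cos 19° cos 75° - sin 19° sin 75° = -0.06976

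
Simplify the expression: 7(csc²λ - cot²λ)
7(csc²λ - cot²λ) = 7 (using Pythagorean identity)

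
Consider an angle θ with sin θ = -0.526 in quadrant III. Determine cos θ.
cos θ = ±√(1 - sin²θ) = -0.8505 (negative in QIII)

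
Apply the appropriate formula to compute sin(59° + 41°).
sin(59° + 41°) = sin 59° cos 41° + cos 59° sin 41° = 0.9848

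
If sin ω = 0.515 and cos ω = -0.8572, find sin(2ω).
sin(2ω) = 2 sin ω cos ω = -0.8829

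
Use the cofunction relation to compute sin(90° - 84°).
sin(90° - 84°) = cos(84°) = 0.1045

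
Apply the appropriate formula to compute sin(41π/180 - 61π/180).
sin(41π/180 - 61π/180) = sin 41π/180 cos 61π/180 - cos 41π/180 sin 61π/180 = -0.342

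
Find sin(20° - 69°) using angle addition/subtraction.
sin(20° - 69°) = sin 20° cos 69° - cos 20° sin 69° = -0.7547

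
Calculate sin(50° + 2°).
sin(50° + 2°) = sin 50° cos 2° + cos 50° sin 2° = 0.788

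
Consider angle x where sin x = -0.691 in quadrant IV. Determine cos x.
cos x = √(1 - sin²x) = 0.7229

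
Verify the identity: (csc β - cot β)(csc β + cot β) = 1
LHS = csc²β - cot²β = (1 + cot²β) - cot²β = 1 = RHS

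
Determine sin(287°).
sin(287°) = -0.9563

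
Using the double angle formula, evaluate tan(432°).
tan(432°) = 2 tan 216° / (1 - tan²216°) = 3.078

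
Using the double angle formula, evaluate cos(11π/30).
cos(11π/30) = cos²11π/60 - sin²11π/60 = 0.4067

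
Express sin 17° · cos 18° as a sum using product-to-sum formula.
sin 17° cos 18° = (1/2)[sin(17°+18°) + sin(17°-18°)]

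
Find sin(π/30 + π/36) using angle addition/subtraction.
sin(π/30 + π/36) = sin π/30 cos π/36 + cos π/30 sin π/36 = 0.1908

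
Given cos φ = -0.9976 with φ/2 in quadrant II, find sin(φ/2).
sin(φ/2) = ±√((1 - cos φ)/2); positive since φ/2 ∈ QII, so sin(φ/2) = 0.9994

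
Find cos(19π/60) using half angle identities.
cos(19π/60) = √((1 + cos 19π/30)/2) = 0.5446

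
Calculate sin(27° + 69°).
sin(27° + 69°) = sin 27° cos 69° + cos 27° sin 69° = 0.9945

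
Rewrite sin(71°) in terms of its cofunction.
sin(71°) = cos(90° - 71°) = cos(19°)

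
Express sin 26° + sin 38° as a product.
sin 26° + sin 38° = 2 sin(32°) cos(-6°)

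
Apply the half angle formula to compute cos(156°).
cos(156°) = -√((1 + cos 312°)/2) = -0.9135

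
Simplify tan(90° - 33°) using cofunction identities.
tan(90° - 33°) = cot(33°)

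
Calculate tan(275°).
tan(275°) = -11.43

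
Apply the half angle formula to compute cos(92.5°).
cos(92.5°) = -√((1 + cos 185°)/2) = -0.04362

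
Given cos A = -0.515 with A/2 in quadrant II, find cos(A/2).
cos(A/2) = ±√((1 + cos A)/2); negative since A/2 ∈ QII, so cos(A/2) = -0.4924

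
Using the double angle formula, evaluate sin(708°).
sin(708°) = 2 sin 354° cos 354° = -0.2079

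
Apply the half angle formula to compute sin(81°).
sin(81°) = √((1 - cos 162°)/2) = 0.9877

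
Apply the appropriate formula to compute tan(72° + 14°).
tan(72° + 14°) = (tan 72° + tan 14°)/(1 - tan 72° tan 14°) = 14.3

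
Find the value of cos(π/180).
cos(π/180) = 0.9998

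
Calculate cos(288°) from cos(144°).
cos(288°) = cos²144° - sin²144° = 0.309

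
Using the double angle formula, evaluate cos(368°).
cos(368°) = cos²184° - sin²184° = 0.9903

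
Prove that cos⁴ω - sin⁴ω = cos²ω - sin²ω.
LHS = (cos²ω - sin²ω)(cos²ω + sin²ω) = (cos²ω - sin²ω) · 1 = cos²ω - sin²ω = RHS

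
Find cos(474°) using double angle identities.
cos(474°) = cos²237° - sin²237° = -0.4067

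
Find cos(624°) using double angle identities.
cos(624°) = cos²312° - sin²312° = -0.1045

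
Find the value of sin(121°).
sin(121°) = 0.8572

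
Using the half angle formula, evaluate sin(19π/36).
sin(19π/36) = √((1 - cos 19π/18)/2) = 0.9962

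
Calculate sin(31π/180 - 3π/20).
sin(31π/180 - 3π/20) = sin 31π/180 cos 3π/20 - cos 31π/180 sin 3π/20 = 0.06976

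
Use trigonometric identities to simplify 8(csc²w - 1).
8(csc²w - 1) = 8(cot²w) (using Pythagorean identity)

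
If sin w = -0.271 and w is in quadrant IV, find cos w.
cos w = 0.9626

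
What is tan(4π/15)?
tan(4π/15) = 1.111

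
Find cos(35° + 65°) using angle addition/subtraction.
cos(35° + 65°) = cos 35° cos 65° - sin 35° sin 65° = -0.1736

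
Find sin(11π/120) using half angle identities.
sin(11π/120) = √((1 - cos 11π/60)/2) = 0.284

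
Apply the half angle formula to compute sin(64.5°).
sin(64.5°) = √((1 - cos 129°)/2) = 0.9026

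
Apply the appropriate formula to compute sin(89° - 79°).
sin(89° - 79°) = sin 89° cos 79° - cos 89° sin 79° = 0.1736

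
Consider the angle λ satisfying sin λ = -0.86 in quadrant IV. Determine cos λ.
cos λ = √(1 - sin²λ) = 0.5103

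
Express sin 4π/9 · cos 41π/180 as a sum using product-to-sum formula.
sin 4π/9 cos 41π/180 = (1/2)[sin(4π/9+41π/180) + sin(4π/9-41π/180)]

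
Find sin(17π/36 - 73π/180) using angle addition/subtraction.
sin(17π/36 - 73π/180) = sin 17π/36 cos 73π/180 - cos 17π/36 sin 73π/180 = 0.2079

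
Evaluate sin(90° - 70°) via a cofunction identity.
sin(90° - 70°) = cos(70°) = 0.342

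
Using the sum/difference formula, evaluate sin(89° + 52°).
sin(89° + 52°) = sin 89° cos 52° + cos 89° sin 52° = 0.6293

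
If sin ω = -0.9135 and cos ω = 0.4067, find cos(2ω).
cos(2ω) = cos²ω - sin²ω = -0.6691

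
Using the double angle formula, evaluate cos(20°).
cos(20°) = cos²10° - sin²10° = 0.9397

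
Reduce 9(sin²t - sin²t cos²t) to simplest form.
9(sin²t - sin²t cos²t) = 9(sin⁴t) (using Factoring)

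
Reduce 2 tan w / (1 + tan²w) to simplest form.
2 tan w / (1 + tan²w) = sin(2w) (using Double angle)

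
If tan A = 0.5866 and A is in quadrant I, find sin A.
sin A = 0.506 (using tan²A + 1 = sec²A)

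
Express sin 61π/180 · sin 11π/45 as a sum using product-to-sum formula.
sin 61π/180 sin 11π/45 = (1/2)[cos(61π/180-11π/45) - cos(61π/180+11π/45)]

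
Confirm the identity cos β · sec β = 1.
LHS = cos β · (1/cos β) = 1 = RHS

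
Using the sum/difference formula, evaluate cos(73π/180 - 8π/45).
cos(73π/180 - 8π/45) = cos 73π/180 cos 8π/45 + sin 73π/180 sin 8π/45 = 0.7547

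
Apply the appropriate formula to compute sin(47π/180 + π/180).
sin(47π/180 + π/180) = sin 47π/180 cos π/180 + cos 47π/180 sin π/180 = 0.7431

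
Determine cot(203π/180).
cot(203π/180) = 2.356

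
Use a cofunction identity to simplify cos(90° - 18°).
cos(90° - 18°) = sin(18°)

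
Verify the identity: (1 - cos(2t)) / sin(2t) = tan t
LHS = 2sin²t / (2 sin t cos t) = sin t/cos t = tan t = RHS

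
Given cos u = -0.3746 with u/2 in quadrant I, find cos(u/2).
cos(u/2) = ±√((1 + cos u)/2); positive since u/2 ∈ QI, so cos(u/2) = 0.5592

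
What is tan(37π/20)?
tan(37π/20) = -0.5095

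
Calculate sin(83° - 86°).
sin(83° - 86°) = sin 83° cos 86° - cos 83° sin 86° = -0.05234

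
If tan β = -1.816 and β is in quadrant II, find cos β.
cos β = -0.4824 (using tan²β + 1 = sec²β)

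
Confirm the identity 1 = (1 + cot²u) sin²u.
RHS = csc²u · sin²u = (1/sin²u) · sin²u = 1 = LHS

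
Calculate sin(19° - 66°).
sin(19° - 66°) = sin 19° cos 66° - cos 19° sin 66° = -0.7314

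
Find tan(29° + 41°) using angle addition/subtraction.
tan(29° + 41°) = (tan 29° + tan 41°)/(1 - tan 29° tan 41°) = 2.747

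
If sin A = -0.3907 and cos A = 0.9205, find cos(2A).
cos(2A) = cos²A - sin²A = 0.6947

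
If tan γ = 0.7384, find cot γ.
cot γ = 1/tan γ = 1.354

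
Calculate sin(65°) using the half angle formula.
sin(65°) = √((1 - cos 130°)/2) = 0.9063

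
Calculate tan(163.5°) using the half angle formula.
tan(163.5°) = sin 327° / (1 + cos 327°) = -0.2962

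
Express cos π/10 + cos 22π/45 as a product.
cos π/10 + cos 22π/45 = 2 cos(53π/180) cos(-7π/36)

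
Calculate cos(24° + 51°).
cos(24° + 51°) = cos 24° cos 51° - sin 24° sin 51° = (√6-√2)/4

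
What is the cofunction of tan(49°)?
tan(49°) = cot(90° - 49°) = cot(41°)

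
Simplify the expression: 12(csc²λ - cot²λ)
12(csc²λ - cot²λ) = 12 (using Pythagorean identity)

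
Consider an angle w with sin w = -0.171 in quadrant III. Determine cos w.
cos w = ±√(1 - sin²w) = -0.9853 (negative in QIII)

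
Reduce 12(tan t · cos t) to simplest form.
12(tan t · cos t) = 12(sin t) (using Quotient identity)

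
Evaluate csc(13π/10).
csc(13π/10) = -1.236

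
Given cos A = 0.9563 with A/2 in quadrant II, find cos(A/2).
cos(A/2) = ±√((1 + cos A)/2); negative since A/2 ∈ QII, so cos(A/2) = -0.989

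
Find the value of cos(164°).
cos(164°) = -0.9613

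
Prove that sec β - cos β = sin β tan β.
LHS = 1/cos β - cos β = (1 - cos²β)/cos β = sin²β/cos β = sin β · (sin β/cos β) = sin β tan β = RHS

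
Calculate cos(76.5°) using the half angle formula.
cos(76.5°) = √((1 + cos 153°)/2) = 0.2334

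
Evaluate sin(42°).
sin(42°) = 0.6691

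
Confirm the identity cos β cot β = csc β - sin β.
RHS = 1/sin β - sin β = (1 - sin²β)/sin β = cos²β/sin β = cos β · (cos β/sin β) = cos β cot β = LHS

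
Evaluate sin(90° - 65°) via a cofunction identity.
sin(90° - 65°) = cos(65°) = 0.4226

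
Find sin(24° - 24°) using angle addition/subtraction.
sin(24° - 24°) = sin 24° cos 24° - cos 24° sin 24° = 0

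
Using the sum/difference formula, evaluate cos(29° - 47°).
cos(29° - 47°) = cos 29° cos 47° + sin 29° sin 47° = 0.9511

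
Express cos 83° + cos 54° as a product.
cos 83° + cos 54° = 2 cos(68.5°) cos(14.5°)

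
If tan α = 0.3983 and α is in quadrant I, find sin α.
sin α = 0.37 (using tan²α + 1 = sec²α)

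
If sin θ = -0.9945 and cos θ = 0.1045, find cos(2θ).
cos(2θ) = cos²θ - sin²θ = -0.9781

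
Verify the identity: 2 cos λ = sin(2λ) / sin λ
RHS = 2 sin λ cos λ / sin λ = 2 cos λ = LHS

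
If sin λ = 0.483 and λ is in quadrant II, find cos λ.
cos λ = -0.8756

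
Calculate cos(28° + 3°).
cos(28° + 3°) = cos 28° cos 3° - sin 28° sin 3° = 0.8572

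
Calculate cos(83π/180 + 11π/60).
cos(83π/180 + 11π/60) = cos 83π/180 cos 11π/60 - sin 83π/180 sin 11π/60 = -0.4384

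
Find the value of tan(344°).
tan(344°) = -0.2867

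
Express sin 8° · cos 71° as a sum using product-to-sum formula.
sin 8° cos 71° = (1/2)[sin(8°+71°) + sin(8°-71°)]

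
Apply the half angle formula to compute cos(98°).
cos(98°) = -√((1 + cos 196°)/2) = -0.1392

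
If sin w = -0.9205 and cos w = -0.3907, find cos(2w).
cos(2w) = cos²w - sin²w = -0.6947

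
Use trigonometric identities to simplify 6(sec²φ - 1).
6(sec²φ - 1) = 6(tan²φ) (using Pythagorean identity)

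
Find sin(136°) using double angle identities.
sin(136°) = 2 sin 68° cos 68° = 0.6947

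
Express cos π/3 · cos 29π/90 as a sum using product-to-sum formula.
cos π/3 cos 29π/90 = (1/2)[cos(π/3-29π/90) + cos(π/3+29π/90)]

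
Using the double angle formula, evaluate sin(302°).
sin(302°) = 2 sin 151° cos 151° = -0.848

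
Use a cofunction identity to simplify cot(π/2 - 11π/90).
cot(π/2 - 11π/90) = tan(11π/90)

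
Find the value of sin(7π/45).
sin(7π/45) = 0.4695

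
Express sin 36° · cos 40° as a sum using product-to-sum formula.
sin 36° cos 40° = (1/2)[sin(36°+40°) + sin(36°-40°)]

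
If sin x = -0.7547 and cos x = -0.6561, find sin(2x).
sin(2x) = 2 sin x cos x = 0.9903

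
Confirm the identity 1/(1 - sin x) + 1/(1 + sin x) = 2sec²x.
LHS = [(1 + sin x) + (1 - sin x)] / [(1 - sin x)(1 + sin x)] = 2/(1 - sin²x) = 2/cos²x = 2sec²x = RHS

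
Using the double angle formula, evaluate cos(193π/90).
cos(193π/90) = cos²193π/180 - sin²193π/180 = 0.8988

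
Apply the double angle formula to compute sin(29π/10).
sin(29π/10) = 2 sin 29π/20 cos 29π/20 = 0.309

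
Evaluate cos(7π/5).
cos(7π/5) = -0.309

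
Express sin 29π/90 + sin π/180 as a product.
sin 29π/90 + sin π/180 = 2 sin(59π/360) cos(19π/120)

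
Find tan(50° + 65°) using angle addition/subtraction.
tan(50° + 65°) = (tan 50° + tan 65°)/(1 - tan 50° tan 65°) = -2.145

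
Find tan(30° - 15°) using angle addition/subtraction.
tan(30° - 15°) = (tan 30° - tan 15°)/(1 + tan 30° tan 15°) = 2-√3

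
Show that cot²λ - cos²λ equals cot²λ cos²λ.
LHS = cos²λ/sin²λ - cos²λ = cos²λ(1/sin²λ - 1) = cos²λ · (1 - sin²λ)/sin²λ = cos²λ · cos²λ/sin²λ = cos²λ · cot²λ = RHS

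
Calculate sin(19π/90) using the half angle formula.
sin(19π/90) = √((1 - cos 19π/45)/2) = 0.6157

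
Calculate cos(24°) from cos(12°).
cos(24°) = cos²12° - sin²12° = 0.9135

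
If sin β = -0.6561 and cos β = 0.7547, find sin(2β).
sin(2β) = 2 sin β cos β = -0.9903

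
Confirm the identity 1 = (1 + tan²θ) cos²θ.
RHS = sec²θ · cos²θ = (1/cos²θ) · cos²θ = 1 = LHS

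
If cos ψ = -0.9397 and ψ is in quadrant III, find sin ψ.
sin ψ = -0.342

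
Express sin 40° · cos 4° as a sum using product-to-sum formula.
sin 40° cos 4° = (1/2)[sin(40°+4°) + sin(40°-4°)]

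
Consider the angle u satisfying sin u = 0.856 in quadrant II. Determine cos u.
cos u = ±√(1 - sin²u) = -0.517 (negative in QII)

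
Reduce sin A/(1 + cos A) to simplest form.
sin A/(1 + cos A) = tan(A/2) (using Half angle)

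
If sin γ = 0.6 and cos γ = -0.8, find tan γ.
tan γ = sin γ / cos γ = -0.75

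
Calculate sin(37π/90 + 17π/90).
sin(37π/90 + 17π/90) = sin 37π/90 cos 17π/90 + cos 37π/90 sin 17π/90 = 0.9511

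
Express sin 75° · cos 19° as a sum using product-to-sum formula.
sin 75° cos 19° = (1/2)[sin(75°+19°) + sin(75°-19°)]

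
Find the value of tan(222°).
tan(222°) = 0.9004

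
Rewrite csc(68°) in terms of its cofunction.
csc(68°) = sec(90° - 68°) = sec(22°)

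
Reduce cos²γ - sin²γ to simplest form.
cos²γ - sin²γ = cos(2γ) (using Double angle)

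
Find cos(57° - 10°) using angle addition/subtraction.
cos(57° - 10°) = cos 57° cos 10° + sin 57° sin 10° = 0.682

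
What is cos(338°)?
cos(338°) = 0.9272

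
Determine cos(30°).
cos(30°) = √3/2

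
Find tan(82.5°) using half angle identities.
tan(82.5°) = sin 165° / (1 + cos 165°) = 7.596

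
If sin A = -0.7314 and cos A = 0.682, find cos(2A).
cos(2A) = cos²A - sin²A = -0.06982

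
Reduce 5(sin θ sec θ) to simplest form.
5(sin θ sec θ) = 5(tan θ) (using Reciprocal + quotient)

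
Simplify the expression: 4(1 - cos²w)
4(1 - cos²w) = 4(sin²w) (using Pythagorean identity)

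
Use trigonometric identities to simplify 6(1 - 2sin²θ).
6(1 - 2sin²θ) = 6(cos(2θ)) (using Double angle)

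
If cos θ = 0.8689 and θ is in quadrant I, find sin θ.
sin θ = 0.495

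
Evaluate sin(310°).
sin(310°) = -0.766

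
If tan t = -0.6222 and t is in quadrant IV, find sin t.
sin t = -0.5283 (using tan²t + 1 = sec²t)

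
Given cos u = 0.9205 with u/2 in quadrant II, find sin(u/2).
sin(u/2) = ±√((1 - cos u)/2); positive since u/2 ∈ QII, so sin(u/2) = 0.1994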